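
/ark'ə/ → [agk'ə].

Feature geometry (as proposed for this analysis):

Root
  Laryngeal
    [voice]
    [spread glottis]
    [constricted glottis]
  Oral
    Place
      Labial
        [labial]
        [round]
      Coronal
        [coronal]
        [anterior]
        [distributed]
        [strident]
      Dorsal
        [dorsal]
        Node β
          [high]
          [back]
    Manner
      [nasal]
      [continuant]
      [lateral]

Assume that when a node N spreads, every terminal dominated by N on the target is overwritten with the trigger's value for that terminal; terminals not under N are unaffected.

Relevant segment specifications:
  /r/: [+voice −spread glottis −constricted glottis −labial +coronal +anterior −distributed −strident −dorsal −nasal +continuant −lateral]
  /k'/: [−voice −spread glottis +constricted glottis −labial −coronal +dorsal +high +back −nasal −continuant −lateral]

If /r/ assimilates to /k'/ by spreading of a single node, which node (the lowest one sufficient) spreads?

Oral

/r/ and [g] differ in [continuant], [coronal], [anterior], [distributed], [strident], [dorsal], [high], [back]; every other specified feature is identical.
The smallest constituent containing every changed terminal is Oral — each of its daughters lacks at least one of the affected features.
If Oral spreads, every terminal under it takes /k'/'s value, producing [g] as observed.
Since [constricted glottis], [voice] are preserved even though /k'/ disagrees there, no node above Oral spread.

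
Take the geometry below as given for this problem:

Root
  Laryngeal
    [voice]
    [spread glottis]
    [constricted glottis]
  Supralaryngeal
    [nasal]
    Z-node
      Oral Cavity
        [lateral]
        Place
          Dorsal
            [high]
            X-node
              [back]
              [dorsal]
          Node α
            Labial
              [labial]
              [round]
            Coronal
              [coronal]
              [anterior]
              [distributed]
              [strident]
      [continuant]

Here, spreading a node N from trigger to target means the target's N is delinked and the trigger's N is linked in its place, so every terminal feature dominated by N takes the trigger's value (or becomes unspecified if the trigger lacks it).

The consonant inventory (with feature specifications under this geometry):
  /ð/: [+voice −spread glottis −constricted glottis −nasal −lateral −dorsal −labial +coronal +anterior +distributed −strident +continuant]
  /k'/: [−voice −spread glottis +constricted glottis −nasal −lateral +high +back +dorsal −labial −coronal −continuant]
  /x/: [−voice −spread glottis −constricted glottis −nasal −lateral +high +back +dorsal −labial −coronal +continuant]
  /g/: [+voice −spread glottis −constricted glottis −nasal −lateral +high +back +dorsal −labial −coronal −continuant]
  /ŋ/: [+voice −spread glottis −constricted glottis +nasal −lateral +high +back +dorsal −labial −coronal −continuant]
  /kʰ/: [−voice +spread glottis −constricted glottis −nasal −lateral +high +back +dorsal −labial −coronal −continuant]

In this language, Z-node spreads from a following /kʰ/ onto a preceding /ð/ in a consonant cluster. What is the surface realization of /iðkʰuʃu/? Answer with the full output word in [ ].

[igkʰuʃu]

The Z-node node dominates the terminals [lateral], [high], [back], [dorsal], [labial], [round], [coronal], [anterior], [distributed], [strident], [continuant].
The target acquires /kʰ/'s values for everything under Z-node — [−lateral], [+high], [+back], [+dorsal], [−labial], [−coronal], [−continuant] — while keeping its own [voice], [spread glottis], [constricted glottis], ….
Among the inventory, only /g/ has exactly this specification, giving the surface form [igkʰuʃu].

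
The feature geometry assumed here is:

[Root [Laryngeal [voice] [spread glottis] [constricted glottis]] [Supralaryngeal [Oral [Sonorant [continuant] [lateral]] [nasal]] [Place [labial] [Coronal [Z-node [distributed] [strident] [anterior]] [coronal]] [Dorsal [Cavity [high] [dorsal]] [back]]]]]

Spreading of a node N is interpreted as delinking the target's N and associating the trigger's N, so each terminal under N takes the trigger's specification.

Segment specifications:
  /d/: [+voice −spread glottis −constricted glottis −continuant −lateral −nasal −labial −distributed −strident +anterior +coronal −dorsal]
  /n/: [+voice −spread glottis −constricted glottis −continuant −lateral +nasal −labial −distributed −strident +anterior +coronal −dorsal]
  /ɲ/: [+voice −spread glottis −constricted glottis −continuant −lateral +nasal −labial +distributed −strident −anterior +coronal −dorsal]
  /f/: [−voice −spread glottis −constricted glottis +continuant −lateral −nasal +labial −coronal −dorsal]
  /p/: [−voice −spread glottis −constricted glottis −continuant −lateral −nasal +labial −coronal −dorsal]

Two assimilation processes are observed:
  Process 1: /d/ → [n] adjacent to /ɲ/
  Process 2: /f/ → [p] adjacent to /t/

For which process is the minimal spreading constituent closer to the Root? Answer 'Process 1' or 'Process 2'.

Process 1

In Process 1, [nasal] changes, so the minimal spreading node is [nasal] at depth 3.
In Process 2, [continuant] changes, so the minimal spreading node is [continuant] at depth 4.
[nasal] is closer to Root than [continuant], so Process 1 spreads the higher node.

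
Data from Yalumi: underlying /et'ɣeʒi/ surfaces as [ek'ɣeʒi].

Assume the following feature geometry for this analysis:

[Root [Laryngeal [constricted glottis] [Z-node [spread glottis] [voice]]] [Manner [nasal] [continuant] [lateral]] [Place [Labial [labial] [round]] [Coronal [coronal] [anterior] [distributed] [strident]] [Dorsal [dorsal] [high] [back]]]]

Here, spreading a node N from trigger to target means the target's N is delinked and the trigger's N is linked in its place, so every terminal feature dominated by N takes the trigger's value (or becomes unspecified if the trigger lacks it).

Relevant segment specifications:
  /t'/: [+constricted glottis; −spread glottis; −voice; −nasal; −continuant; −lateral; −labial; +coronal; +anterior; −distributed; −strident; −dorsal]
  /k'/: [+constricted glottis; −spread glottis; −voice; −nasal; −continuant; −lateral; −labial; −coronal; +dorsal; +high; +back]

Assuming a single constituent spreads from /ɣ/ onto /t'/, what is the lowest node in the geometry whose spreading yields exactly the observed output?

Feature comparison: [coronal], [anterior], [distributed], [strident], [dorsal], [high], [back] differ between /t'/ and [k']; the remaining terminals match.
Tracing each changed feature up the tree, the paths first meet at Place; any lower node misses at least one of them.
If Place spreads, every terminal under it takes /ɣ/'s value, producing [k'] as observed.
Had Root spread, [continuant], [constricted glottis] would have taken /ɣ/'s values; they stay as in /t'/, confirming the spreading constituent is exactly Place.

Place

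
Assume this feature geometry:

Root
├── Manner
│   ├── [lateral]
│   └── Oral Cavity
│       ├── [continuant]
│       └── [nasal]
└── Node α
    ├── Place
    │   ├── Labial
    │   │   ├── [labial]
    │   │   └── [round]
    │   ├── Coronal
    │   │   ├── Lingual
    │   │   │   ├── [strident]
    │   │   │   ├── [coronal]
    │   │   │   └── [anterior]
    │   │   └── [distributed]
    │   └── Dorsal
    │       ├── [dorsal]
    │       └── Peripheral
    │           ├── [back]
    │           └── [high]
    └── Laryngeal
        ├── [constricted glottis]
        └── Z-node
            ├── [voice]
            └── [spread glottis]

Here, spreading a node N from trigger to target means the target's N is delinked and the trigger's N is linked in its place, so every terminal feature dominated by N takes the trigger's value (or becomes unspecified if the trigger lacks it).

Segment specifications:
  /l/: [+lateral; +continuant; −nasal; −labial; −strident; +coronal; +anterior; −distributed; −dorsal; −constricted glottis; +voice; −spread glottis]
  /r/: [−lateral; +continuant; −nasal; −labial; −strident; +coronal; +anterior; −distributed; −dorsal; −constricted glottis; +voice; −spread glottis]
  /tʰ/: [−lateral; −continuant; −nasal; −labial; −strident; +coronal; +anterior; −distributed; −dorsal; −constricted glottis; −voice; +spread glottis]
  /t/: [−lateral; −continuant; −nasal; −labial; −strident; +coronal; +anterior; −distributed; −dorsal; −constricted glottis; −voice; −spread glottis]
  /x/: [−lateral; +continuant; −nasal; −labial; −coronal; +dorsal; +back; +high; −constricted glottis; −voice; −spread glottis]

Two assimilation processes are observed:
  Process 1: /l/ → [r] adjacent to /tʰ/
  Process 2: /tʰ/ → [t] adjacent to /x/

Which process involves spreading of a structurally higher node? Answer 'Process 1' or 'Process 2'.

Process 1

Process 1: the feature that changes is [lateral]; the minimal node is [lateral] (depth 2).
Process 2 alters [spread glottis]; the lowest dominating node is [spread glottis] (depth 4 from Root).
[lateral] is closer to Root than [spread glottis], so Process 1 spreads the higher node.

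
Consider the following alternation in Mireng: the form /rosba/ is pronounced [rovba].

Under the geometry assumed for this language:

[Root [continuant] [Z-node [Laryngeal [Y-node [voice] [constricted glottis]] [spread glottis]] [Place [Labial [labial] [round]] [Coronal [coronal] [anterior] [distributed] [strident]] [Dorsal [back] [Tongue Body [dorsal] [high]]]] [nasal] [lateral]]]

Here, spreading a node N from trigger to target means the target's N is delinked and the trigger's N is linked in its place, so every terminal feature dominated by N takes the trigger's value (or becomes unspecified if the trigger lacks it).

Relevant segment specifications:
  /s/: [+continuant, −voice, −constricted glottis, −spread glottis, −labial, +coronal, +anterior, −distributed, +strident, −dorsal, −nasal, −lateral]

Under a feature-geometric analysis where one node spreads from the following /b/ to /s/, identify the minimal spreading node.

Comparing /s/ with its surface form [v], the features that change are [voice], [labial], [round], [coronal], [anterior], [distributed], [strident].
The smallest constituent containing every changed terminal is Z-node — each of its daughters lacks at least one of the affected features.
If Z-node spreads, every terminal under it takes /b/'s value, producing [v] as observed.
Since [continuant] is preserved even though /b/ disagrees there, no node above Z-node spread.

Z-node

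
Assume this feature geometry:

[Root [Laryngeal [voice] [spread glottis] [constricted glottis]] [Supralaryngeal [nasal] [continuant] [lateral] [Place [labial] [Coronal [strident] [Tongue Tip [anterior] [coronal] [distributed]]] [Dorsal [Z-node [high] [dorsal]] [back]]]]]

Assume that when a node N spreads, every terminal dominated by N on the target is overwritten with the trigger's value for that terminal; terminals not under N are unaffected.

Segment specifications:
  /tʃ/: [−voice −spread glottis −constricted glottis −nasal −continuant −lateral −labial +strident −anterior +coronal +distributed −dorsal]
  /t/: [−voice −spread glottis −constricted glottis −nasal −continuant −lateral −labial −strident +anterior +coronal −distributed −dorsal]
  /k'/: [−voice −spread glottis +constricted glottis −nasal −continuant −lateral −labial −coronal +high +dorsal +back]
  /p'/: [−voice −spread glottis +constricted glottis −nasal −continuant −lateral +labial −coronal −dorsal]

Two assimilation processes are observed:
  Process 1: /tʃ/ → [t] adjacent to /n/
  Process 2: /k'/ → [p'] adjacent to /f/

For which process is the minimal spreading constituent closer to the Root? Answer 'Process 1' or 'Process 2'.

Process 2

Process 1 alters [anterior], [distributed], [strident]; the lowest common ancestor is Coronal (depth 3 from Root).
Process 2: the features that change are [labial], [dorsal], [high], [back]; the minimal node is Place (depth 2).
Place is closer to Root than Coronal, so Process 2 spreads the higher node.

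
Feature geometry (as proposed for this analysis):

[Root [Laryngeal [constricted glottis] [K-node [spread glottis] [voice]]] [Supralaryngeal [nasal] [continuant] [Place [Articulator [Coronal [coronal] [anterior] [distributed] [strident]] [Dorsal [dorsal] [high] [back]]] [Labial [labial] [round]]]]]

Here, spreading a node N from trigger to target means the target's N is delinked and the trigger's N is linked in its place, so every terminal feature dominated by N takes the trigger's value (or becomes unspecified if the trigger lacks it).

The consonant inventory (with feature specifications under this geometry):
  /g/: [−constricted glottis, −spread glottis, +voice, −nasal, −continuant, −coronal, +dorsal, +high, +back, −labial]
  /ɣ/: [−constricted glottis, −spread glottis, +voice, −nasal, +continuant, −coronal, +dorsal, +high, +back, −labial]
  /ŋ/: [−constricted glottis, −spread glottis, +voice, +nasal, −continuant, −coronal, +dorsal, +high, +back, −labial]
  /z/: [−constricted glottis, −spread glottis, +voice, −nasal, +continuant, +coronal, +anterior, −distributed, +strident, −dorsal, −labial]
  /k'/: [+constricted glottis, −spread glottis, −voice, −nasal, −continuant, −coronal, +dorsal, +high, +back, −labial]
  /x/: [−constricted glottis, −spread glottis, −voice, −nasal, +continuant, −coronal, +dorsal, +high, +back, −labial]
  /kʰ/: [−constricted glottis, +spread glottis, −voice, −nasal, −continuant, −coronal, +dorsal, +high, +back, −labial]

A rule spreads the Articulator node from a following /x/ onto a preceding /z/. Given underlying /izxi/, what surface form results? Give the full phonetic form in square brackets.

Terminals under Articulator in this geometry: [coronal], [anterior], [distributed], [strident], [dorsal], [high], [back].
The target acquires /x/'s values for everything under Articulator — [−coronal], [+dorsal], [+high], [+back] — while keeping its own [constricted glottis], [spread glottis], [voice], ….
This feature bundle is that of [ɣ], so /izxi/ surfaces as [iɣxi].

[iɣxi]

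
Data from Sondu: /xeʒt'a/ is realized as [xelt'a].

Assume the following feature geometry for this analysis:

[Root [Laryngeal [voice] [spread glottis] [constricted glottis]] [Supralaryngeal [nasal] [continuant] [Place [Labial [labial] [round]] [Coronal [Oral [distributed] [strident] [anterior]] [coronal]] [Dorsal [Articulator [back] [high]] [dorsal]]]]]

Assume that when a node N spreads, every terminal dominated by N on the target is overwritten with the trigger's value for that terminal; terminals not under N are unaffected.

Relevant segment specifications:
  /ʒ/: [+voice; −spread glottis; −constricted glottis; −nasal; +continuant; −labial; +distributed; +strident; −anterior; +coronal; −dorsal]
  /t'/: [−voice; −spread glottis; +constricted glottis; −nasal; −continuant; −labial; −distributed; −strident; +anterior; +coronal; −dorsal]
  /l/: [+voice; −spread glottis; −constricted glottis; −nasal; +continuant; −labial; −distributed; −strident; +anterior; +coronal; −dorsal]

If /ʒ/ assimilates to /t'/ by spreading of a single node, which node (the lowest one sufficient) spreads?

Feature comparison: [anterior], [distributed], [strident] differ between /ʒ/ and [l]; the remaining terminals match.
In this geometry the lowest node dominating all of them is Oral: every daughter of Oral dominates only a proper subset, so no lower node suffices.
Spreading Oral from /t'/ overwrites each of those terminals with /t'/'s values, yielding exactly [l].
[constricted glottis], [voice] stay as in /ʒ/ although /t'/ differs there, so no node dominating them spread; among the remaining candidates Oral is the lowest that derives the output.

Oral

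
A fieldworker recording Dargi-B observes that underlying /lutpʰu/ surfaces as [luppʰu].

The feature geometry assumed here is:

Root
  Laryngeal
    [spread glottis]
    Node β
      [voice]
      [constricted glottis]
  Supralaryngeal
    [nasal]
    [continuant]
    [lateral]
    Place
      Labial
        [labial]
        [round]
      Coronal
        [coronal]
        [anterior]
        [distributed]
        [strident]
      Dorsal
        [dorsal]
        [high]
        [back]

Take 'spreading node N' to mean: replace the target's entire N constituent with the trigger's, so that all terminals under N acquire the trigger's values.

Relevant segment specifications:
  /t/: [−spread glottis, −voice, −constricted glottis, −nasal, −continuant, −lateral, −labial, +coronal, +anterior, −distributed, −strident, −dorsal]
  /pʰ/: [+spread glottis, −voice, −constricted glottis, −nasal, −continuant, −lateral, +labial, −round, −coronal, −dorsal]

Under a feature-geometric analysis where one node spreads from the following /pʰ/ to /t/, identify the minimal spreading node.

/t/ and [p] differ in [labial], [round], [coronal], [anterior], [distributed], [strident]; every other specified feature is identical.
Tracing each changed feature up the tree, the paths first meet at Place; any lower node misses at least one of them.
If Place spreads, every terminal under it takes /pʰ/'s value, producing [p] as observed.
[spread glottis], a feature on which the two segments disagree outside Place, is unchanged — nothing dominating it spread, and Place is the minimal sufficient constituent.

Place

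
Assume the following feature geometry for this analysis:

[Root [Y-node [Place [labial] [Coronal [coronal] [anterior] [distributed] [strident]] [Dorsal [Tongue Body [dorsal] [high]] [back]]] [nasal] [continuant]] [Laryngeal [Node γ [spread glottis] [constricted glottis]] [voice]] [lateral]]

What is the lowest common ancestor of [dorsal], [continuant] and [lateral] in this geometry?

[dorsal]: Root ▹ Y-node ▹ Place ▹ Dorsal ▹ Tongue Body ▹ [dorsal].
[continuant]: Root ▹ Y-node ▹ [continuant].
[lateral]: Root ▹ [lateral].
Root is the lowest common ancestor — every listed feature sits under it, and no single subconstituent of Root covers them all.

Root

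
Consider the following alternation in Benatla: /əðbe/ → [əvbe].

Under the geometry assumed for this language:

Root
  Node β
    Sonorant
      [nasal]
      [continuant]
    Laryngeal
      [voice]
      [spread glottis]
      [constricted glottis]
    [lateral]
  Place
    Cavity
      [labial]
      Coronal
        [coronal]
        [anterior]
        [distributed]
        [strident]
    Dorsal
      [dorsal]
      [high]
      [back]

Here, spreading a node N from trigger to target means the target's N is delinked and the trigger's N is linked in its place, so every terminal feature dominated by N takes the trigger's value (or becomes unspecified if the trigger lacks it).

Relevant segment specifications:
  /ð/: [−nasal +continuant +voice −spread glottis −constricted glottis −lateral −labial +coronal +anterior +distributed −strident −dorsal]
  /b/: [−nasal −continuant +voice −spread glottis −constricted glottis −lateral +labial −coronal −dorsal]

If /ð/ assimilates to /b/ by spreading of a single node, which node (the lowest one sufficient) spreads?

/ð/ and [v] differ in [labial], [coronal], [anterior], [distributed], [strident]; every other specified feature is identical.
The smallest constituent containing every changed terminal is Cavity — each of its daughters lacks at least one of the affected features.
Delinking /ð/'s Cavity and associating /b/'s Cavity gives precisely the feature bundle of [v].
[continuant], a feature on which the two segments disagree outside Cavity, is unchanged — nothing dominating it spread, and Cavity is the minimal sufficient constituent.

Cavity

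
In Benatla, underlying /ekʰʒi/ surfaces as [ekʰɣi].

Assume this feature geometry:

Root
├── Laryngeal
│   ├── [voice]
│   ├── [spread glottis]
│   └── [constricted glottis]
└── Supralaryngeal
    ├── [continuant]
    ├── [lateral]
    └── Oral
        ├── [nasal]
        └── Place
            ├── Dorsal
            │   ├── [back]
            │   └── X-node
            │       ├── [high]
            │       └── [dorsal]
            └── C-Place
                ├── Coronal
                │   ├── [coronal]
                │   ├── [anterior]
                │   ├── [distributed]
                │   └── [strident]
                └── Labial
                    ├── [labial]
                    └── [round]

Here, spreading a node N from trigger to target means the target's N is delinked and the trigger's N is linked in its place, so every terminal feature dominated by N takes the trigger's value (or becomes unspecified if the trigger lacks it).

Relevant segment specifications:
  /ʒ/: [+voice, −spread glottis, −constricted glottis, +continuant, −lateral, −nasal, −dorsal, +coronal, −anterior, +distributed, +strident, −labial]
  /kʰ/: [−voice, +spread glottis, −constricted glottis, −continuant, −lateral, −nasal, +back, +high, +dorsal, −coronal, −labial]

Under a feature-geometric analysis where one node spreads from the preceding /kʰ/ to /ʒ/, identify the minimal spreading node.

Comparing /ʒ/ with its surface form [ɣ], the features that change are [coronal], [anterior], [distributed], [strident], [dorsal], [high], [back].
Tracing each changed feature up the tree, the paths first meet at Place; any lower node misses at least one of them.
If Place spreads, every terminal under it takes /kʰ/'s value, producing [ɣ] as observed.
Features on which the two segments disagree outside Place, such as [continuant], [voice], are unchanged — nothing dominating them spread, and Place is the minimal sufficient constituent.

Place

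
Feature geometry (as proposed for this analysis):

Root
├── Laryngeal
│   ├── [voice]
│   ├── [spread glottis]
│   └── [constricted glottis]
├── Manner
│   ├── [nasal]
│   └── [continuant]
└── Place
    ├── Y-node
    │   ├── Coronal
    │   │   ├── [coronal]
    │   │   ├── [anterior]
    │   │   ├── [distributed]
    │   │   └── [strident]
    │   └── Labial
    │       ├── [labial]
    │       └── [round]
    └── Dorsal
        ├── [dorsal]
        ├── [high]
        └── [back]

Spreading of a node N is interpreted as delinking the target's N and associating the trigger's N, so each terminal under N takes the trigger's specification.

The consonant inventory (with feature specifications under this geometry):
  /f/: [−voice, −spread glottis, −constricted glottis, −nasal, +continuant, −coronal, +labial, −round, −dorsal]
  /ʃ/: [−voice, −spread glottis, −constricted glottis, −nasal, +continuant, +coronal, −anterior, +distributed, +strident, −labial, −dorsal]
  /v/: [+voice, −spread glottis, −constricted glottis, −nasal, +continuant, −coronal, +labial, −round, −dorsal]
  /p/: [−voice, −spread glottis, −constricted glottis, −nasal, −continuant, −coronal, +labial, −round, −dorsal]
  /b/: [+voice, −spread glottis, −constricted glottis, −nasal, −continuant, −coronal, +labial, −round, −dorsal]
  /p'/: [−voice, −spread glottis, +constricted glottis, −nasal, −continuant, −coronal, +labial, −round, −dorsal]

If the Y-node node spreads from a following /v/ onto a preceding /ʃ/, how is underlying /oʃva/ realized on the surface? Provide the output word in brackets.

[ofva]

The Y-node node dominates the terminals [coronal], [anterior], [distributed], [strident], [labial], [round].
Spreading Y-node from /v/ onto /ʃ/ replaces those values with /v/'s: [−coronal], [+labial], [−round]. Features outside Y-node ([voice], [spread glottis], [constricted glottis], …) stay as in /ʃ/.
This feature bundle is that of [f], so /oʃva/ surfaces as [ofva].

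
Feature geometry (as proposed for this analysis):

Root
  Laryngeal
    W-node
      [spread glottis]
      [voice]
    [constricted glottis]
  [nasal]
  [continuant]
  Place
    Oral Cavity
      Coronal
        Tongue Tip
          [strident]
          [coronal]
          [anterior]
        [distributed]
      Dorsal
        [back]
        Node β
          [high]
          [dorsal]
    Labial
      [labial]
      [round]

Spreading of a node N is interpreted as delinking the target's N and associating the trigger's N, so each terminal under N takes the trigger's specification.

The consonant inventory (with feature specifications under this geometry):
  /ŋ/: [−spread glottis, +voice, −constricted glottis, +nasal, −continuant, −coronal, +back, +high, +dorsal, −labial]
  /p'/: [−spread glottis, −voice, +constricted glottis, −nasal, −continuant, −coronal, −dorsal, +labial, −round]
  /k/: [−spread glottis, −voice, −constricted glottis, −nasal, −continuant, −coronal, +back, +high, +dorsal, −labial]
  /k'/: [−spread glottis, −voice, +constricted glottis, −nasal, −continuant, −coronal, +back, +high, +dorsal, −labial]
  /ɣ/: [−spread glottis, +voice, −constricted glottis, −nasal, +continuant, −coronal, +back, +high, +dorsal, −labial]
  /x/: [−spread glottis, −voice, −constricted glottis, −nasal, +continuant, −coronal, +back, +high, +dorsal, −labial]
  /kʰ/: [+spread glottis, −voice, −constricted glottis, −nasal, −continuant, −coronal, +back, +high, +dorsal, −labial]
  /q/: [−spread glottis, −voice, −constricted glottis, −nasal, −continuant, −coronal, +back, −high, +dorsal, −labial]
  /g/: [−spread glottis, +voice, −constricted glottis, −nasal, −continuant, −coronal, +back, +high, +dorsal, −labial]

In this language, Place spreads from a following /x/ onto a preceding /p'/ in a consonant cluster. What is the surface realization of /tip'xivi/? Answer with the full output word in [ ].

[tik'xivi]

The Place node dominates the terminals [strident], [coronal], [anterior], [distributed], [back], [high], [dorsal], [labial], [round].
The target acquires /x/'s values for everything under Place — [−coronal], [+back], [+high], [+dorsal], [−labial] — while keeping its own [spread glottis], [voice], [constricted glottis], ….
Among the inventory, only /k'/ has exactly this specification, giving the surface form [tik'xivi].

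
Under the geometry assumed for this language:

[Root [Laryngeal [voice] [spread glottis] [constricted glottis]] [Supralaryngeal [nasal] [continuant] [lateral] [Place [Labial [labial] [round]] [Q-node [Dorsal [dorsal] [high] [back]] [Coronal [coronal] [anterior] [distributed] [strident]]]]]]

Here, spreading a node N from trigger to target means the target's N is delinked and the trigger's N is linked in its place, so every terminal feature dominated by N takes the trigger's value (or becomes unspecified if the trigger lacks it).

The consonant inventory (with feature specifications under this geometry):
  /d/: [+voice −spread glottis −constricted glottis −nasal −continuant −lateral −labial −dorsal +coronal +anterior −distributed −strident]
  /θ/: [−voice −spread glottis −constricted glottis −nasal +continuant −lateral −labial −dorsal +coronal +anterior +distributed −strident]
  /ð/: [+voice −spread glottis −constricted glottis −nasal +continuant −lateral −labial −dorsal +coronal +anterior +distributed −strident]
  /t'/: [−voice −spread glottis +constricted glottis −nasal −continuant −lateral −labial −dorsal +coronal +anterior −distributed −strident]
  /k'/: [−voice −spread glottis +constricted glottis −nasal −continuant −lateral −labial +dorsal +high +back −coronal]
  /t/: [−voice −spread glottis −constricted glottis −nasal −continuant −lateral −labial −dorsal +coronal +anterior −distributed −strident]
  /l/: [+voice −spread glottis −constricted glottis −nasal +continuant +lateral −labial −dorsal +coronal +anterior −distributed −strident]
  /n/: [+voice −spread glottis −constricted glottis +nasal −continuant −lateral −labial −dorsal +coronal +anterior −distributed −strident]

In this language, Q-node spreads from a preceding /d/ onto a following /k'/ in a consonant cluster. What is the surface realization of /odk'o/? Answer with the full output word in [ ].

[odt'o]

Q-node immediately or transitively dominates [dorsal], [high], [back], [coronal], [anterior], [distributed], [strident].
After delinking /k'/'s Q-node and linking /d/'s, the affected terminals become [−dorsal], [+coronal], [+anterior], [−distributed], [−strident]; [voice], [spread glottis], [constricted glottis], … (outside Q-node) are retained from /k'/.
This feature bundle is that of [t'], so /odk'o/ surfaces as [odt'o].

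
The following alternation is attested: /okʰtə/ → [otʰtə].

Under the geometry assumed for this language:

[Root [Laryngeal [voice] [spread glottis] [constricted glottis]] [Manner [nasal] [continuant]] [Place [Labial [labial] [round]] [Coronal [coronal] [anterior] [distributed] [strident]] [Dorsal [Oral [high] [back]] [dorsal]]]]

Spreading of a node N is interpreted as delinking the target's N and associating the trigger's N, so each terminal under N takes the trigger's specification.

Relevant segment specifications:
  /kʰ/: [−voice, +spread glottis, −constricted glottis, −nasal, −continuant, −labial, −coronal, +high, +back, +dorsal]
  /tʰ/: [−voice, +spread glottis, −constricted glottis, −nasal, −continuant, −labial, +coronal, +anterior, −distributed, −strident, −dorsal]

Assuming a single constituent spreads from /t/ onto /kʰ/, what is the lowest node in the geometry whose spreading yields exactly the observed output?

/kʰ/ and [tʰ] differ in [coronal], [anterior], [distributed], [strident], [dorsal], [high], [back]; every other specified feature is identical.
In this geometry the lowest node dominating all of them is Place: every daughter of Place dominates only a proper subset, so no lower node suffices.
If Place spreads, every terminal under it takes /t/'s value, producing [tʰ] as observed.
Since [spread glottis] is preserved even though /t/ disagrees there, no node above Place spread.

Place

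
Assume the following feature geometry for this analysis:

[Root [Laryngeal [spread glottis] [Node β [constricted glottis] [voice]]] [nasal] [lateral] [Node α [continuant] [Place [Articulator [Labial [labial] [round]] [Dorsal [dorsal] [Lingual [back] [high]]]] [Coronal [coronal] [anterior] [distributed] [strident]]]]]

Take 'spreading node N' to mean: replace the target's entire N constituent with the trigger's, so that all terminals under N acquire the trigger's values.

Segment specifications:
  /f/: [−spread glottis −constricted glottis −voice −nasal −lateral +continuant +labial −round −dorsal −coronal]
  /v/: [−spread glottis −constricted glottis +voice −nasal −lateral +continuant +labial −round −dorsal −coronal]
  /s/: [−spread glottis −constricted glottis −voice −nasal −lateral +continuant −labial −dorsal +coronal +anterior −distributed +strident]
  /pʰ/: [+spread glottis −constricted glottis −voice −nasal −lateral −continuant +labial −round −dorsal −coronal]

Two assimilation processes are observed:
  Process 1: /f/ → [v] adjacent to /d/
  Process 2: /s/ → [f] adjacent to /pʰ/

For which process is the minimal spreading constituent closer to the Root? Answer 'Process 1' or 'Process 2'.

Process 2

Process 1: the feature that changes is [voice]; the minimal node is [voice] (depth 3).
In Process 2, [labial], [round], [coronal], [anterior], [distributed], [strident] change, so the minimal spreading node is Place at depth 2.
Place (depth 2) sits above [voice] (depth 3), making Process 2 the one with the higher spreading node.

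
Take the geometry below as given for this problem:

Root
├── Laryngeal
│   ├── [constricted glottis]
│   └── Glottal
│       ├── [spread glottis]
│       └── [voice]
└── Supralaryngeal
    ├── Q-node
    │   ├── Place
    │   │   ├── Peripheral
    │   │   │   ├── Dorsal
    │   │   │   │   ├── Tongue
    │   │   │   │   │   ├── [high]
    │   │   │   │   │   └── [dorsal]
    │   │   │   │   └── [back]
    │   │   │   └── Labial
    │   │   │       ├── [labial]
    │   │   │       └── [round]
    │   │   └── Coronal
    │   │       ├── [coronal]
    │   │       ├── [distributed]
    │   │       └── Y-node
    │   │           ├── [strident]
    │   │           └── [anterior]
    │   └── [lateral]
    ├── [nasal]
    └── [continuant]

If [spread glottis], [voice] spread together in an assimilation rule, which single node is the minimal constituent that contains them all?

[spread glottis] is immediately dominated by Glottal.
[voice] is immediately dominated by Glottal.
The lowest node appearing on every path is Glottal; each proper daughter of Glottal fails to dominate at least one of the listed features.

Glottal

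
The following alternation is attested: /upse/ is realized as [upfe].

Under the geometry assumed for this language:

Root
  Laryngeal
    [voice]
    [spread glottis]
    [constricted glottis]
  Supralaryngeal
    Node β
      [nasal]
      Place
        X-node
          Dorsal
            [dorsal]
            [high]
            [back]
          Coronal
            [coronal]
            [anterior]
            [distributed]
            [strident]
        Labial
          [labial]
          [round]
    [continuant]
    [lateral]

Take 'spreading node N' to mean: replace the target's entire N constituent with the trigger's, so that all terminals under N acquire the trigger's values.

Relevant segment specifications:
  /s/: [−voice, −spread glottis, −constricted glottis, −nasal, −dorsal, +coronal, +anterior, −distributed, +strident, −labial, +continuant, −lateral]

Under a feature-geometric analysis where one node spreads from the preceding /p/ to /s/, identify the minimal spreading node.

Place

The alternation /s/ → [f] changes [labial], [round], [coronal], [anterior], [distributed], [strident] and nothing else.
The smallest constituent containing every changed terminal is Place — each of its daughters lacks at least one of the affected features.
If Place spreads, every terminal under it takes /p/'s value, producing [f] as observed.
[continuant], a feature on which the two segments disagree outside Place, is unchanged — nothing dominating it spread, and Place is the minimal sufficient constituent.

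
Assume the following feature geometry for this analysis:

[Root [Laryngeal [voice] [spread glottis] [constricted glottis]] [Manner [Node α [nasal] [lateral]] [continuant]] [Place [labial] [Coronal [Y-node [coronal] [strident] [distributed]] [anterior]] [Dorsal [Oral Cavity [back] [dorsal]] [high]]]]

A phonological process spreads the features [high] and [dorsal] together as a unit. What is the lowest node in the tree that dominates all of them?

[high]: Root → Place → Dorsal → [high].
[dorsal]: Root → Place → Dorsal → Oral Cavity → [dorsal].
Dorsal is the lowest common ancestor — every listed feature sits under it, and no single subconstituent of Dorsal covers them all.

Dorsal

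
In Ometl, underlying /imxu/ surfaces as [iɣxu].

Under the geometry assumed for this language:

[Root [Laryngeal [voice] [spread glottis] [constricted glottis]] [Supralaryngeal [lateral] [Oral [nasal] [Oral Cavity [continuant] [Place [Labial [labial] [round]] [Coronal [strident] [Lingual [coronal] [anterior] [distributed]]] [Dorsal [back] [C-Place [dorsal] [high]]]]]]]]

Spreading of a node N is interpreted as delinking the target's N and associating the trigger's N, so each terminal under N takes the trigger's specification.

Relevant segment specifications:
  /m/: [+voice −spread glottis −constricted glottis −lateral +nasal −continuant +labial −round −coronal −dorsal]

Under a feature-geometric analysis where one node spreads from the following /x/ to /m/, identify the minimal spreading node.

Oral

Comparing /m/ with its surface form [ɣ], the features that change are [nasal], [continuant], [labial], [round], [dorsal], [high], [back].
The smallest constituent containing every changed terminal is Oral — each of its daughters lacks at least one of the affected features.
Spreading Oral from /x/ overwrites each of those terminals with /x/'s values, yielding exactly [ɣ].
[voice], a feature on which the two segments disagree outside Oral, is unchanged — nothing dominating it spread, and Oral is the minimal sufficient constituent.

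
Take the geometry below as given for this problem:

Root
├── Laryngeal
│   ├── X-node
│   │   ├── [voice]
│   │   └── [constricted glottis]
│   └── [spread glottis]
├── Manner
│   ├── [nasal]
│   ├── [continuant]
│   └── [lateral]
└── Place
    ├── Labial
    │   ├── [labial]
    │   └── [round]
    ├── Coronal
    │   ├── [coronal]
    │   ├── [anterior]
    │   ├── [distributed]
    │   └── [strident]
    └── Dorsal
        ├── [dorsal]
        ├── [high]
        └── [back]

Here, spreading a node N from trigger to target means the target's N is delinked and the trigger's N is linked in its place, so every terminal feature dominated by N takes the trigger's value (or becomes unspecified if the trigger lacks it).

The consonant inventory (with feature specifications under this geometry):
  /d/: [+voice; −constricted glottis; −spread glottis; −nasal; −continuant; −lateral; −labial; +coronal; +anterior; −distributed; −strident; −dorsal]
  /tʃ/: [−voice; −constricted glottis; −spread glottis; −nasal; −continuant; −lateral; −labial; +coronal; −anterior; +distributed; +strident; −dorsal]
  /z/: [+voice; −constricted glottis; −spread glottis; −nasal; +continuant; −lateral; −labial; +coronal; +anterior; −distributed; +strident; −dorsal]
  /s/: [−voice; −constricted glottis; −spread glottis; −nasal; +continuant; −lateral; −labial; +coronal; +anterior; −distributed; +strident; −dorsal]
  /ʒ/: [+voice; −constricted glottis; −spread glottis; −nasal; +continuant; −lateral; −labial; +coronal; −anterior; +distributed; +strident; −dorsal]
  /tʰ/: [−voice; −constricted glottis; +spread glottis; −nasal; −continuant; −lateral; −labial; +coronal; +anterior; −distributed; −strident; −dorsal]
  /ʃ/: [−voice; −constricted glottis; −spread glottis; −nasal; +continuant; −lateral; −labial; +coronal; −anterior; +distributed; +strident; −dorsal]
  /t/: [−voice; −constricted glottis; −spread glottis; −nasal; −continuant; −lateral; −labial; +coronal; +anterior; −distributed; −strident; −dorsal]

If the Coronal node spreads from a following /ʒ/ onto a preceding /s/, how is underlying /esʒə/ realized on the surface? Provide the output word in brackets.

The Coronal node dominates the terminals [coronal], [anterior], [distributed], [strident].
After delinking /s/'s Coronal and linking /ʒ/'s, the affected terminals become [+coronal], [−anterior], [+distributed], [+strident]; [voice], [constricted glottis], [spread glottis], … (outside Coronal) are retained from /s/.
The resulting bundle matches /ʃ/ in the inventory; substituting it for /s/ gives [eʃʒə].

[eʃʒə]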